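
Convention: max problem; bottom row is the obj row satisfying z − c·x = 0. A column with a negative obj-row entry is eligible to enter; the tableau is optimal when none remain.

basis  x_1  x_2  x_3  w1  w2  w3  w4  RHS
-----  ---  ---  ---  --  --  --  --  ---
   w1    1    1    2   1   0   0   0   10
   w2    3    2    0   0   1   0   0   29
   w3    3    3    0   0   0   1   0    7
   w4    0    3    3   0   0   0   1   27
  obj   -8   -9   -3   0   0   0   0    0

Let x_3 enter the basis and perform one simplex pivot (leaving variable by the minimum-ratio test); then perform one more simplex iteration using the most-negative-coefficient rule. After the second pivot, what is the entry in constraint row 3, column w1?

0

Ratio test on column x_3 — row 1: 10/2 = 5; row 2: entry 0 ≤ 0; row 3: entry 0 ≤ 0; row 4: 27/3 = 9. Minimum is 5 at row 1 (w1 leaves); pivot element 2.
Divide row 1 by 2; eliminate column x_3 from the other rows.
Second iteration: most negative obj-row entry is -15/2 in column x_2, so x_2 enters.
Ratio test on column x_2 — row 1: 5/(1/2) = 10; row 2: 29/2 = 29/2; row 3: 7/3 = 7/3; row 4: 12/(3/2) = 8. Minimum is 7/3 at row 3 (w3 leaves); pivot element 3.
Divide row 3 by 3; eliminate column x_2 from the other rows.
After both pivots, the entry at constraint row 3, column w1 is 0.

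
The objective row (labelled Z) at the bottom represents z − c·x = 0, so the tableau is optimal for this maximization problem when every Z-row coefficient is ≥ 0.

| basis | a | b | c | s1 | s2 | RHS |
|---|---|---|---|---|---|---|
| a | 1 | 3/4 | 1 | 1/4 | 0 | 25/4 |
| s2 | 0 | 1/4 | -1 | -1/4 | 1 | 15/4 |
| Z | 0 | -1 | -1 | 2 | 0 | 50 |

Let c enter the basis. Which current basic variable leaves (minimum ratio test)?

a

Column c entries and ratios — a: (25/4)/1 = 25/4; s2: -1 ≤ 0, skip.
Smallest ratio is 25/4 in the row of a, so a leaves.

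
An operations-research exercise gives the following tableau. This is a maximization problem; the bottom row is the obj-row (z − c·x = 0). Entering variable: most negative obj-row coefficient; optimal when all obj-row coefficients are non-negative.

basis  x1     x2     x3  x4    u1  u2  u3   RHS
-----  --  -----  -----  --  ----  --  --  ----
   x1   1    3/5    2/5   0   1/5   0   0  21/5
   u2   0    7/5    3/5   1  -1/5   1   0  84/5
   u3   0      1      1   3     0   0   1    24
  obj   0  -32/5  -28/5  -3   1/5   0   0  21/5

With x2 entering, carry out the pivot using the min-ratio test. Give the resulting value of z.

Ratio test on column x2 — row 1: (21/5)/(3/5) = 7; row 2: (84/5)/(7/5) = 12; row 3: 24/1 = 24. Minimum is 7 at row 1 (x1 leaves); pivot element 3/5.
Pivot on row 1; the obj-row RHS becomes 21/5 − (-32/5)·7 = 49.

49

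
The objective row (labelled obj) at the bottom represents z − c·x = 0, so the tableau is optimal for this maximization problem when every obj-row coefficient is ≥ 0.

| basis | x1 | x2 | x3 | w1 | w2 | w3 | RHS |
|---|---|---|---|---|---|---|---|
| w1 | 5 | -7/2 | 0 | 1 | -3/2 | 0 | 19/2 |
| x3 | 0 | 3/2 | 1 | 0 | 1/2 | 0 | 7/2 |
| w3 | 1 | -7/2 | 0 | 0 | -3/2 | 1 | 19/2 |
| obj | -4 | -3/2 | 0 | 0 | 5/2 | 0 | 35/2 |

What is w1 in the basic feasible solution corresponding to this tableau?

19/2

w1 is basic (row 1); its value is the RHS of that row, 19/2.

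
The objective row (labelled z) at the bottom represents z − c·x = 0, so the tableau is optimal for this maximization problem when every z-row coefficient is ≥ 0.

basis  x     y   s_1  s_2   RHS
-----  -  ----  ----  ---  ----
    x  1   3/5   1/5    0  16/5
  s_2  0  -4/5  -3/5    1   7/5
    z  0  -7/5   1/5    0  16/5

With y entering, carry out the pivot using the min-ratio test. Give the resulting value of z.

32/3

Ratio test on column y — row 1: (16/5)/(3/5) = 16/3; row 2: entry -4/5 ≤ 0. Minimum is 16/3 at row 1 (x leaves); pivot element 3/5.
Pivot on row 1; the z-row RHS becomes 16/5 − (-7/5)·(16/3) = 32/3.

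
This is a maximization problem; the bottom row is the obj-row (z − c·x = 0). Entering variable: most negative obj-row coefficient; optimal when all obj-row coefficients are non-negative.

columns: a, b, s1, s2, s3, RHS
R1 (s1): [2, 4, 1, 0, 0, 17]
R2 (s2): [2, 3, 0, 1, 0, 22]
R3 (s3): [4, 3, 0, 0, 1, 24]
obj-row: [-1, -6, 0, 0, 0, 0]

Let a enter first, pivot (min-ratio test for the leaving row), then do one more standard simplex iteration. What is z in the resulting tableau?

33/2

Ratio test on column a — row 1: 17/2 = 17/2; row 2: 22/2 = 11; row 3: 24/4 = 6. Minimum is 6 at row 3 (s3 leaves); pivot element 4.
Pivot on row 3; the obj-row RHS becomes 0 − (-1)·6 = 6.
Next entering variable (most negative obj-row entry -21/4): b.
Ratio test on column b — row 1: 5/(5/2) = 2; row 2: 10/(3/2) = 20/3; row 3: 6/(3/4) = 8. Minimum is 2 at row 1 (s1 leaves); pivot element 5/2.
After the second pivot the obj-row RHS is 6 − (-21/4)·2 = 33/2.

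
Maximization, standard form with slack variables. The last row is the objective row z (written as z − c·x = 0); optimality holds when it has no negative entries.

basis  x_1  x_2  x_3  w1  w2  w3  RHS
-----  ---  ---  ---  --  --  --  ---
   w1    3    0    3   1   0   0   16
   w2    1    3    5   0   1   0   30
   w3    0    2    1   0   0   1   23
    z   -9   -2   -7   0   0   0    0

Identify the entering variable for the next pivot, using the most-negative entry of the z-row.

Negative z-row entries: x_1: -9, x_2: -2, x_3: -7.
The most negative is -9 in column x_1, so x_1 enters.

x_1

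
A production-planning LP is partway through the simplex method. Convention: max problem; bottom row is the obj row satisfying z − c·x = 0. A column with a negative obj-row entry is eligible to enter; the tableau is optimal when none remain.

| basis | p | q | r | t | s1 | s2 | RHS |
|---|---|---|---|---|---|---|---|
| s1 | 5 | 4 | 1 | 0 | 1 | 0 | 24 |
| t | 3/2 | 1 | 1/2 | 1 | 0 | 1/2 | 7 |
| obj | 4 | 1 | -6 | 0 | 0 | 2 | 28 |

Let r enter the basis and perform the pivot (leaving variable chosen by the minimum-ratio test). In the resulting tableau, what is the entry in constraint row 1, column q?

Ratio test on column r — row 1: 24/1 = 24; row 2: 7/(1/2) = 14. Minimum is 14 at row 2 (t leaves); pivot element 1/2.
Divide row 2 by 1/2; eliminate column r from the other rows.
Row 1 update in column q: 4 − 1·2 = 2.

2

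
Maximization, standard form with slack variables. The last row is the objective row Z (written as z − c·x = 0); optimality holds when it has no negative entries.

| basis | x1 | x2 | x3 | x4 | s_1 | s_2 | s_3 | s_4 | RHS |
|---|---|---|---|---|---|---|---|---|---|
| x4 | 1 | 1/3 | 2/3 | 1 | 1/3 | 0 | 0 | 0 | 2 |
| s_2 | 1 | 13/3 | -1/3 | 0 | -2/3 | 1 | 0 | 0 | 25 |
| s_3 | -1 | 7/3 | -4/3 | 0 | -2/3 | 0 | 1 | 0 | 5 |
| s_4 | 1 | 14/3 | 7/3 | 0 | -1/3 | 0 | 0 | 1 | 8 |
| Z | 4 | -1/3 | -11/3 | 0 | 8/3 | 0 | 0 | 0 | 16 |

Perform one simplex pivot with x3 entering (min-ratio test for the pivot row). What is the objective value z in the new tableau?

27

Ratio test on column x3 — row 1: 2/(2/3) = 3; row 2: entry -1/3 ≤ 0; row 3: entry -4/3 ≤ 0; row 4: 8/(7/3) = 24/7. Minimum is 3 at row 1 (x4 leaves); pivot element 2/3.
Pivot on row 1; the Z-row RHS becomes 16 − (-11/3)·3 = 27.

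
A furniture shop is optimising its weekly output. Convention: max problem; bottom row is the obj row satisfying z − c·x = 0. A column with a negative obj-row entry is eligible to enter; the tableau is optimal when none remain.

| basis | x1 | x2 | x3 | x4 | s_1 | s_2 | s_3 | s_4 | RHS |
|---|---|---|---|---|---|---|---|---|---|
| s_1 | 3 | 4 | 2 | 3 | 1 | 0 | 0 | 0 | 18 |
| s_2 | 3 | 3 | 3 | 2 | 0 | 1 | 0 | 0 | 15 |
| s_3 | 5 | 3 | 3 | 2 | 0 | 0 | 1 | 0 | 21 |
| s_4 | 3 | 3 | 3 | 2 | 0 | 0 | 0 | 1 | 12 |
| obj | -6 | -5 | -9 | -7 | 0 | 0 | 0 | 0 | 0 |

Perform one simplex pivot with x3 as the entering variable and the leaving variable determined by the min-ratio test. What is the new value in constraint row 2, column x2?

0

Ratio test on column x3 — row 1: 18/2 = 9; row 2: 15/3 = 5; row 3: 21/3 = 7; row 4: 12/3 = 4. Minimum is 4 at row 4 (s_4 leaves); pivot element 3.
Divide row 4 by 3; eliminate column x3 from the other rows.
Row 2 update in column x2: 3 − 3·1 = 0.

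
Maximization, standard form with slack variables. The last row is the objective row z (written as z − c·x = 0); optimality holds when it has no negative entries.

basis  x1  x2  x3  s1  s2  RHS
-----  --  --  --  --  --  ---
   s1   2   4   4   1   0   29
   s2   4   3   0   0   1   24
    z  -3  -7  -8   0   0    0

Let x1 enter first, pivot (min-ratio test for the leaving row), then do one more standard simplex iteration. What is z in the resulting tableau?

52

Ratio test on column x1 — row 1: 29/2 = 29/2; row 2: 24/4 = 6. Minimum is 6 at row 2 (s2 leaves); pivot element 4.
Pivot on row 2; the z-row RHS becomes 0 − (-3)·6 = 18.
Next entering variable (most negative z-row entry -8): x3.
Ratio test on column x3 — row 1: 17/4 = 17/4; row 2: entry 0 ≤ 0. Minimum is 17/4 at row 1 (s1 leaves); pivot element 4.
After the second pivot the z-row RHS is 18 − (-8)·(17/4) = 52.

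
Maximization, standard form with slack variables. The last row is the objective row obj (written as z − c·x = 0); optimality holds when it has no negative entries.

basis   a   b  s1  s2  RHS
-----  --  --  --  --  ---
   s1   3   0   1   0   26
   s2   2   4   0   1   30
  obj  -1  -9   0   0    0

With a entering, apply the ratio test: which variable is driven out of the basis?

s1

Column a entries and ratios — s1: 26/3 = 26/3; s2: 30/2 = 15.
Smallest ratio is 26/3 in the row of s1, so s1 leaves.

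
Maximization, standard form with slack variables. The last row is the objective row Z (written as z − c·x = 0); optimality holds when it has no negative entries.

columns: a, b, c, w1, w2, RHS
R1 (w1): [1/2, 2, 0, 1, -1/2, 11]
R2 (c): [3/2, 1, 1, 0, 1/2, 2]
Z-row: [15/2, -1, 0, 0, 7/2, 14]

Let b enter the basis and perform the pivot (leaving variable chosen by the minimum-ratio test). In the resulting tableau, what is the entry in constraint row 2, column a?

3/2

Ratio test on column b — row 1: 11/2 = 11/2; row 2: 2/1 = 2. Minimum is 2 at row 2 (c leaves); pivot element 1.
Divide row 2 by 1; eliminate column b from the other rows.
In the new row 2, the a entry is the old entry divided by the pivot: (3/2)/1 = 3/2.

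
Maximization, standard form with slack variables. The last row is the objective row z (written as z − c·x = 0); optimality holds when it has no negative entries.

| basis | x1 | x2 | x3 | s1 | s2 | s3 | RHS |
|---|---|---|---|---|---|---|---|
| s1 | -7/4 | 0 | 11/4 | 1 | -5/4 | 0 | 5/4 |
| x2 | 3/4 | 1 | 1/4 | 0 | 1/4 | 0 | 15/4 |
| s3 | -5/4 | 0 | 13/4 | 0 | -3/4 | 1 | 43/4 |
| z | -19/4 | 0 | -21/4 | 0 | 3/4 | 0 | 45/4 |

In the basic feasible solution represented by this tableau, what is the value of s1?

5/4

s1 is basic (row 1); its value is the RHS of that row, 5/4.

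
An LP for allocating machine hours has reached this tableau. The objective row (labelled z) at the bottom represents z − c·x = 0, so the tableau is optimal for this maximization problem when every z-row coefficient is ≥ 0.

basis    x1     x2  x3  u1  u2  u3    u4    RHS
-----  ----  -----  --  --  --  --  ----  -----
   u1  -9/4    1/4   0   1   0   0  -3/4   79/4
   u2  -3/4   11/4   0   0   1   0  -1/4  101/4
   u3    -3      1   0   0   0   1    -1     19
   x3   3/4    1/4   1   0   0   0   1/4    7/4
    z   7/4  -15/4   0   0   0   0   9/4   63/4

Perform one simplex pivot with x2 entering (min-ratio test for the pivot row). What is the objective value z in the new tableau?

42

Ratio test on column x2 — row 1: (79/4)/(1/4) = 79; row 2: (101/4)/(11/4) = 101/11; row 3: 19/1 = 19; row 4: (7/4)/(1/4) = 7. Minimum is 7 at row 4 (x3 leaves); pivot element 1/4.
Pivot on row 4; the z-row RHS becomes 63/4 − (-15/4)·7 = 42.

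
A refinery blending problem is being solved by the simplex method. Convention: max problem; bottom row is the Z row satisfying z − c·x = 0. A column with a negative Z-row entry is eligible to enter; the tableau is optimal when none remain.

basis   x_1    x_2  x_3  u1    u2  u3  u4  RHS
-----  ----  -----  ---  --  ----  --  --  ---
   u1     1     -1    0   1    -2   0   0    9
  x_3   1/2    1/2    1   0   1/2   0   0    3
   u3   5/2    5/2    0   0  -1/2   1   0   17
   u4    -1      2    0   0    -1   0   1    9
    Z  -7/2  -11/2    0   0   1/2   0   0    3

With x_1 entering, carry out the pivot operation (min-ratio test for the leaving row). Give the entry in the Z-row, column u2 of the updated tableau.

Ratio test on column x_1 — row 1: 9/1 = 9; row 2: 3/(1/2) = 6; row 3: 17/(5/2) = 34/5; row 4: entry -1 ≤ 0. Minimum is 6 at row 2 (x_3 leaves); pivot element 1/2.
Divide row 2 by 1/2; eliminate column x_1 from the other rows.
Z-row update in column u2: 1/2 − (-7/2)·1 = 4.

4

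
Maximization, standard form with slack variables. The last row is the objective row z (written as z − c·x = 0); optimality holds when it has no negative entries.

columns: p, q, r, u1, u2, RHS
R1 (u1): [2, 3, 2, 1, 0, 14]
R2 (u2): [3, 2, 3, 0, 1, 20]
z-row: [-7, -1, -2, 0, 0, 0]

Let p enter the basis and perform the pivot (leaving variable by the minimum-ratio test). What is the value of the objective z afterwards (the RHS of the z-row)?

Ratio test on column p — row 1: 14/2 = 7; row 2: 20/3 = 20/3. Minimum is 20/3 at row 2 (u2 leaves); pivot element 3.
Pivot on row 2; the z-row RHS becomes 0 − (-7)·(20/3) = 140/3.

140/3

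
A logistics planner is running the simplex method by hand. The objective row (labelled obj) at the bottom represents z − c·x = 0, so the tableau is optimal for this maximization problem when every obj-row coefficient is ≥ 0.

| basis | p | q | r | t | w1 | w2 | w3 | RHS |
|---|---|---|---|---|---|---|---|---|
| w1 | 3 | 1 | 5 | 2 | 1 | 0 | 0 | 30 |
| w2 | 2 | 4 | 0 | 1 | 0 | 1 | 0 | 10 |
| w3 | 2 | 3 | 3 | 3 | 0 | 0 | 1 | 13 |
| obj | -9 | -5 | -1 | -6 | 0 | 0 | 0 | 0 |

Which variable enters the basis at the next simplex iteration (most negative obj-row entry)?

Negative obj-row entries: p: -9, q: -5, r: -1, t: -6.
The most negative is -9 in column p, so p enters.

p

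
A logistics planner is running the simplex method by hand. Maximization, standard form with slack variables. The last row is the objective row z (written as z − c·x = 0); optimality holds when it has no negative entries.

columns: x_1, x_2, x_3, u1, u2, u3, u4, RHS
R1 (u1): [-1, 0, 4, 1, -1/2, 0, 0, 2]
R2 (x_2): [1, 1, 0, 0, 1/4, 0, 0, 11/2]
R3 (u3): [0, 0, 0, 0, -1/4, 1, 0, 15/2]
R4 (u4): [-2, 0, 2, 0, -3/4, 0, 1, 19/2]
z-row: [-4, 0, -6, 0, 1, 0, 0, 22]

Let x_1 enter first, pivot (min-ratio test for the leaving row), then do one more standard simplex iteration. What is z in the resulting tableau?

Ratio test on column x_1 — row 1: entry -1 ≤ 0; row 2: (11/2)/1 = 11/2; row 3: entry 0 ≤ 0; row 4: entry -2 ≤ 0. Minimum is 11/2 at row 2 (x_2 leaves); pivot element 1.
Pivot on row 2; the z-row RHS becomes 22 − (-4)·(11/2) = 44.
Next entering variable (most negative z-row entry -6): x_3.
Ratio test on column x_3 — row 1: (15/2)/4 = 15/8; row 2: entry 0 ≤ 0; row 3: entry 0 ≤ 0; row 4: (41/2)/2 = 41/4. Minimum is 15/8 at row 1 (u1 leaves); pivot element 4.
After the second pivot the z-row RHS is 44 − (-6)·(15/8) = 221/4.

221/4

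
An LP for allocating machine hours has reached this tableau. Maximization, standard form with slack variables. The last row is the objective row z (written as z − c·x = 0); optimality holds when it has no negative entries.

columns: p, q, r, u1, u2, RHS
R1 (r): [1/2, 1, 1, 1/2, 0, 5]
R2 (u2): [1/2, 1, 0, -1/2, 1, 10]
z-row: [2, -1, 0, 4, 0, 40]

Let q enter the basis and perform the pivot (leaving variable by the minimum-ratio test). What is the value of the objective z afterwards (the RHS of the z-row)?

Ratio test on column q — row 1: 5/1 = 5; row 2: 10/1 = 10. Minimum is 5 at row 1 (r leaves); pivot element 1.
Pivot on row 1; the z-row RHS becomes 40 − (-1)·5 = 45.

45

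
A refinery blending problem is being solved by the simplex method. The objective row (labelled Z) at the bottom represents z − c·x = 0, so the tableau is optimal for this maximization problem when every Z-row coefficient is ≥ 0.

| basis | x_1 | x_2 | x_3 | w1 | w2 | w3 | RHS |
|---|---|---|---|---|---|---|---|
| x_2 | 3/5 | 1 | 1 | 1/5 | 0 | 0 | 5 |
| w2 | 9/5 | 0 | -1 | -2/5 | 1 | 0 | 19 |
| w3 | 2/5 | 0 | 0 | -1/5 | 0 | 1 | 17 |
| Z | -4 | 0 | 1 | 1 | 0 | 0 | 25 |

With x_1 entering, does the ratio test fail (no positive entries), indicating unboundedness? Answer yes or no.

no

Column x_1 has positive entries in row(s) 1, 2, 3, so the ratio test bounds it — not unbounded.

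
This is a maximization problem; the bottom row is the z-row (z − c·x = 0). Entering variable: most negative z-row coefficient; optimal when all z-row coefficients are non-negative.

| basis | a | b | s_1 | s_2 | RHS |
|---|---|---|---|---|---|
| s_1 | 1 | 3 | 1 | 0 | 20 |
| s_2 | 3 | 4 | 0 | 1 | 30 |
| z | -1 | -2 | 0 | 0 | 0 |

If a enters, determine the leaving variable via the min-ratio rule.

s_2

Column a entries and ratios — s_1: 20/1 = 20; s_2: 30/3 = 10.
Smallest ratio is 10 in the row of s_2, so s_2 leaves.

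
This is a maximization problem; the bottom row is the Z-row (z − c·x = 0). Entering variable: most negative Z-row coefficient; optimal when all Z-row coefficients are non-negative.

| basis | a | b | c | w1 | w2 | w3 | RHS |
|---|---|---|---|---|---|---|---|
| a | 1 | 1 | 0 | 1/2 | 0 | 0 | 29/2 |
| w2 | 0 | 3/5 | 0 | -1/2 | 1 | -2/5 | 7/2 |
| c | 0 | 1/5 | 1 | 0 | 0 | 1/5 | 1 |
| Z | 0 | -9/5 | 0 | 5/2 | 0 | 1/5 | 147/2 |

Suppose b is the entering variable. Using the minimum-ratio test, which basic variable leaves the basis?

Column b entries and ratios — a: (29/2)/1 = 29/2; w2: (7/2)/(3/5) = 35/6; c: 1/(1/5) = 5.
Smallest ratio is 5 in the row of c, so c leaves.

c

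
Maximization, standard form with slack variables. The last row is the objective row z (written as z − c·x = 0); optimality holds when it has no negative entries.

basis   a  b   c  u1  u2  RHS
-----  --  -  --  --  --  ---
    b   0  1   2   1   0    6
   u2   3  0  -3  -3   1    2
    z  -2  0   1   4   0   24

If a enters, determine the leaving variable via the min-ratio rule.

Column a entries and ratios — b: 0 ≤ 0, skip; u2: 2/3 = 2/3.
Smallest ratio is 2/3 in the row of u2, so u2 leaves.

u2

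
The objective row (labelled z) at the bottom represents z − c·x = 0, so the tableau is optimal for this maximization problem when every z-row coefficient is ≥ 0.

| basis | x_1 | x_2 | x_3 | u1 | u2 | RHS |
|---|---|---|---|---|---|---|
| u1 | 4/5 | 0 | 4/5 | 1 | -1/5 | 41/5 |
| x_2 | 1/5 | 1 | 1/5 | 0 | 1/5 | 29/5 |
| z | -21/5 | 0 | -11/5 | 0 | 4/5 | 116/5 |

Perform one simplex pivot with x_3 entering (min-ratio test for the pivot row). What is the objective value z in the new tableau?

183/4

Ratio test on column x_3 — row 1: (41/5)/(4/5) = 41/4; row 2: (29/5)/(1/5) = 29. Minimum is 41/4 at row 1 (u1 leaves); pivot element 4/5.
Pivot on row 1; the z-row RHS becomes 116/5 − (-11/5)·(41/4) = 183/4.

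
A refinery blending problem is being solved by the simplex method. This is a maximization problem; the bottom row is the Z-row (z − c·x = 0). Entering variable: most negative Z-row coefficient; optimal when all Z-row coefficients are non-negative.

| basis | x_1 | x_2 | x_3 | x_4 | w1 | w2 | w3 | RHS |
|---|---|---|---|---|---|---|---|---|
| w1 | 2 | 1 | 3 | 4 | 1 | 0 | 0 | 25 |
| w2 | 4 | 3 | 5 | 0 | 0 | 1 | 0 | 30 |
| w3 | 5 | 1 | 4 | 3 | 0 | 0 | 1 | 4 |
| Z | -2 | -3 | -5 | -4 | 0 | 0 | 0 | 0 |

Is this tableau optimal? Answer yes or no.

The Z-row has a negative entry -5 in column x_3, so it is not optimal.

no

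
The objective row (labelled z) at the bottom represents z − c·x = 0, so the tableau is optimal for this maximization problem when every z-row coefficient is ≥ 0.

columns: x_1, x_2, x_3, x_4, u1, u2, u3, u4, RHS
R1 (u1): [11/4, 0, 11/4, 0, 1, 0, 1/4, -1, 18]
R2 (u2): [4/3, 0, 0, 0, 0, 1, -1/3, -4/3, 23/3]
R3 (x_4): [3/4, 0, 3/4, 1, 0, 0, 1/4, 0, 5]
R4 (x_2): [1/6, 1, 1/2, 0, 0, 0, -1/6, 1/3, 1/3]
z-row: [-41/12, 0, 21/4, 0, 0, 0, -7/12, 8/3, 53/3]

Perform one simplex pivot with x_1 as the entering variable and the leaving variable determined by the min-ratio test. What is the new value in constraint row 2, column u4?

Ratio test on column x_1 — row 1: 18/(11/4) = 72/11; row 2: (23/3)/(4/3) = 23/4; row 3: 5/(3/4) = 20/3; row 4: (1/3)/(1/6) = 2. Minimum is 2 at row 4 (x_2 leaves); pivot element 1/6.
Divide row 4 by 1/6; eliminate column x_1 from the other rows.
Row 2 update in column u4: -4/3 − (4/3)·2 = -4.

-4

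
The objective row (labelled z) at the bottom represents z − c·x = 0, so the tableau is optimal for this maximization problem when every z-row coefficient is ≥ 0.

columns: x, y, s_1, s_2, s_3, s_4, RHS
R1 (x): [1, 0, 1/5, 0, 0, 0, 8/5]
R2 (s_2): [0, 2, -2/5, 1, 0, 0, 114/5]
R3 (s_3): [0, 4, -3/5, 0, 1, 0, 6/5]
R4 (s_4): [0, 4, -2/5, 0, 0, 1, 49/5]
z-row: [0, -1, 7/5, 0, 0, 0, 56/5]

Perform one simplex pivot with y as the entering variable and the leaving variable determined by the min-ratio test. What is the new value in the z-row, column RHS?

23/2

Ratio test on column y — row 1: entry 0 ≤ 0; row 2: (114/5)/2 = 57/5; row 3: (6/5)/4 = 3/10; row 4: (49/5)/4 = 49/20. Minimum is 3/10 at row 3 (s_3 leaves); pivot element 4.
Divide row 3 by 4; eliminate column y from the other rows.
z-row update in column RHS: 56/5 − (-1)·(3/10) = 23/2.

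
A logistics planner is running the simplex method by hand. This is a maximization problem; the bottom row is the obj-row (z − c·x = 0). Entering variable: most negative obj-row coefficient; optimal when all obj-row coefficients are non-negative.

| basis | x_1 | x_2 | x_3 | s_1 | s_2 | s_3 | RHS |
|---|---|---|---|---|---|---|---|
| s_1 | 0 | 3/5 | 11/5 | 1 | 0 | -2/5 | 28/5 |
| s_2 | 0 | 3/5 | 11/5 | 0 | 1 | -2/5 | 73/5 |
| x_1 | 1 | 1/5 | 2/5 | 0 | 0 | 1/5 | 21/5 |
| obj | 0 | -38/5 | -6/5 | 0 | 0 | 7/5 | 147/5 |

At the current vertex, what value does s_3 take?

0

s_3 is not in the basis, so in the current basic feasible solution s_3 = 0.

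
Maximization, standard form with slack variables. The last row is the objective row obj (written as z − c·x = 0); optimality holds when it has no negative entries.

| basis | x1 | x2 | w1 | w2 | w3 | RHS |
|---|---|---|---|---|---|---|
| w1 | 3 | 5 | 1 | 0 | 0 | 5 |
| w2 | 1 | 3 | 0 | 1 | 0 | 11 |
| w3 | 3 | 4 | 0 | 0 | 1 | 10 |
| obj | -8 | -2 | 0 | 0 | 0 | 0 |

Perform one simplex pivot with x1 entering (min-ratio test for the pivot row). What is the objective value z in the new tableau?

40/3

Ratio test on column x1 — row 1: 5/3 = 5/3; row 2: 11/1 = 11; row 3: 10/3 = 10/3. Minimum is 5/3 at row 1 (w1 leaves); pivot element 3.
Pivot on row 1; the obj-row RHS becomes 0 − (-8)·(5/3) = 40/3.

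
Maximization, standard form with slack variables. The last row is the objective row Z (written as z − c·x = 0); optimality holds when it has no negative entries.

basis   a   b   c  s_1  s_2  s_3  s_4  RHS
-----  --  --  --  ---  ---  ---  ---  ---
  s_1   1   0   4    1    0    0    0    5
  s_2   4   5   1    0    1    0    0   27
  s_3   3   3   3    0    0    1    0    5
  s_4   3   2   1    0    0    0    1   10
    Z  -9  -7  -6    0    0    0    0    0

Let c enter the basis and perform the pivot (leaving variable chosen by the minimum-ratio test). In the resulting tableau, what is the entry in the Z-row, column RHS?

15/2

Ratio test on column c — row 1: 5/4 = 5/4; row 2: 27/1 = 27; row 3: 5/3 = 5/3; row 4: 10/1 = 10. Minimum is 5/4 at row 1 (s_1 leaves); pivot element 4.
Divide row 1 by 4; eliminate column c from the other rows.
Z-row update in column RHS: 0 − (-6)·(5/4) = 15/2.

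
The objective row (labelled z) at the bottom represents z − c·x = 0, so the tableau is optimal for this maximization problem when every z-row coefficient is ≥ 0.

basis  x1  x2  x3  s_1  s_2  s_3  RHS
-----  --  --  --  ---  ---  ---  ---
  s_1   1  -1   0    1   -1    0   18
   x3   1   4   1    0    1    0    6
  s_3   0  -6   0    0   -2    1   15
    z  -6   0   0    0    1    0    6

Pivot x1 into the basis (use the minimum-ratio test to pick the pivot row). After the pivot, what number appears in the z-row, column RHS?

42

Ratio test on column x1 — row 1: 18/1 = 18; row 2: 6/1 = 6; row 3: entry 0 ≤ 0. Minimum is 6 at row 2 (x3 leaves); pivot element 1.
Divide row 2 by 1; eliminate column x1 from the other rows.
z-row update in column RHS: 6 − (-6)·6 = 42.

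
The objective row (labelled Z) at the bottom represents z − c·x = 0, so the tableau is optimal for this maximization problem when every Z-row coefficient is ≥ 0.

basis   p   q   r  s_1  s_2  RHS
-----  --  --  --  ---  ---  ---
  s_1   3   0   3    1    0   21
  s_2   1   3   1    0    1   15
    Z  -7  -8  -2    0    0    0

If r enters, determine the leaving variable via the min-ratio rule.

s_1

Column r entries and ratios — s_1: 21/3 = 7; s_2: 15/1 = 15.
Smallest ratio is 7 in the row of s_1, so s_1 leaves.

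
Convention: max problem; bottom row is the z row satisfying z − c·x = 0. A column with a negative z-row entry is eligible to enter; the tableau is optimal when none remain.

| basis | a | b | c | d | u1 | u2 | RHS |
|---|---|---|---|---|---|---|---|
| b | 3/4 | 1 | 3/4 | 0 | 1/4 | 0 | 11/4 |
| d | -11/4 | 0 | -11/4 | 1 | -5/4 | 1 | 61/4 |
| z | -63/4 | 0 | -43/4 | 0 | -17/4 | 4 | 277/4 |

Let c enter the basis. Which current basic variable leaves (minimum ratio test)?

Column c entries and ratios — b: (11/4)/(3/4) = 11/3; d: -11/4 ≤ 0, skip.
Smallest ratio is 11/3 in the row of b, so b leaves.

b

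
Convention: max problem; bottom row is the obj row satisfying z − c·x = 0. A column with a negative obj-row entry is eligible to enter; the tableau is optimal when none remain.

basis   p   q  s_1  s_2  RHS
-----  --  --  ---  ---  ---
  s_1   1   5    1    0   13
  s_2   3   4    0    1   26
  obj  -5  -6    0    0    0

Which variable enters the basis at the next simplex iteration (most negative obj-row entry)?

Negative obj-row entries: p: -5, q: -6.
The most negative is -6 in column q, so q enters.

q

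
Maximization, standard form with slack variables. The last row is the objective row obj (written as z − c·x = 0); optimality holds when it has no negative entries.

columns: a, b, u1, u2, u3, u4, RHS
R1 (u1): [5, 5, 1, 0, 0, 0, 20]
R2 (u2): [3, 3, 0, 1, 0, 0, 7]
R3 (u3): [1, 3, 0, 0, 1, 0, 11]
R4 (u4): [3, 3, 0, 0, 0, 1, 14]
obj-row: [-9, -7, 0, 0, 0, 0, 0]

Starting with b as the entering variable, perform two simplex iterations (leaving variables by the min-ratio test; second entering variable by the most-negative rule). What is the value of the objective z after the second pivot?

21

Ratio test on column b — row 1: 20/5 = 4; row 2: 7/3 = 7/3; row 3: 11/3 = 11/3; row 4: 14/3 = 14/3. Minimum is 7/3 at row 2 (u2 leaves); pivot element 3.
Pivot on row 2; the obj-row RHS becomes 0 − (-7)·(7/3) = 49/3.
Next entering variable (most negative obj-row entry -2): a.
Ratio test on column a — row 1: entry 0 ≤ 0; row 2: (7/3)/1 = 7/3; row 3: entry -2 ≤ 0; row 4: entry 0 ≤ 0. Minimum is 7/3 at row 2 (b leaves); pivot element 1.
After the second pivot the obj-row RHS is 49/3 − (-2)·(7/3) = 21.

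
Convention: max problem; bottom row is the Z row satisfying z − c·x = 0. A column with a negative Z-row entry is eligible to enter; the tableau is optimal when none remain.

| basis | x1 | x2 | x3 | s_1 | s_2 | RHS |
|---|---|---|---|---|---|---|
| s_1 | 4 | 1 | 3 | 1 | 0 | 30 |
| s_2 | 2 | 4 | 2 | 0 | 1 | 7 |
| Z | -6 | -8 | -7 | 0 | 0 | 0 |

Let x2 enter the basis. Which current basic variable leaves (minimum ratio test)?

s_2

Column x2 entries and ratios — s_1: 30/1 = 30; s_2: 7/4 = 7/4.
Smallest ratio is 7/4 in the row of s_2, so s_2 leaves.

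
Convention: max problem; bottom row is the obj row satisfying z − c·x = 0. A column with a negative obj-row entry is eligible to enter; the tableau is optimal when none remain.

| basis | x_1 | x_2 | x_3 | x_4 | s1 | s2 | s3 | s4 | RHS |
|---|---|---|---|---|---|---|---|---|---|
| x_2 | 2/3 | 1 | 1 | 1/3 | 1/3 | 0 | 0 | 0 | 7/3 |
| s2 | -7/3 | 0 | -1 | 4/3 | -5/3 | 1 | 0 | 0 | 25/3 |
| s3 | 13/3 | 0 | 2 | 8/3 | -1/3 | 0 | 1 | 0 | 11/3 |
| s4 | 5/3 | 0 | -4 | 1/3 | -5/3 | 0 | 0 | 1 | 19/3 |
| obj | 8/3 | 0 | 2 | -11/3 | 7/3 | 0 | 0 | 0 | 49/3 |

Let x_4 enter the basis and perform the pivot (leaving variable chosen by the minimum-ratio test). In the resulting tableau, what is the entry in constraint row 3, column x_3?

Ratio test on column x_4 — row 1: (7/3)/(1/3) = 7; row 2: (25/3)/(4/3) = 25/4; row 3: (11/3)/(8/3) = 11/8; row 4: (19/3)/(1/3) = 19. Minimum is 11/8 at row 3 (s3 leaves); pivot element 8/3.
Divide row 3 by 8/3; eliminate column x_4 from the other rows.
In the new row 3, the x_3 entry is the old entry divided by the pivot: 2/(8/3) = 3/4.

3/4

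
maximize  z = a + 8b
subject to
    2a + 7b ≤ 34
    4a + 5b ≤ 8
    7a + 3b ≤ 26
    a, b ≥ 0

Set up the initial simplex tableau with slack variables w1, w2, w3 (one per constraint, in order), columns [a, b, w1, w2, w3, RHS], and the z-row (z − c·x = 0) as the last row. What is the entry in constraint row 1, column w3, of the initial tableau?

0

Slack w3 belongs to constraint 3; its column is the unit vector e_3, so the entry in row 1 is 0.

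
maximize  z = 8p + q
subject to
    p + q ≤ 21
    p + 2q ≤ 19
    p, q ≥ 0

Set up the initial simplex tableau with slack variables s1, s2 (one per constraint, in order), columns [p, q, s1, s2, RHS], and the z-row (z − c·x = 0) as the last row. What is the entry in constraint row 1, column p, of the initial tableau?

Constraint 1 has coefficient 1 on p.

1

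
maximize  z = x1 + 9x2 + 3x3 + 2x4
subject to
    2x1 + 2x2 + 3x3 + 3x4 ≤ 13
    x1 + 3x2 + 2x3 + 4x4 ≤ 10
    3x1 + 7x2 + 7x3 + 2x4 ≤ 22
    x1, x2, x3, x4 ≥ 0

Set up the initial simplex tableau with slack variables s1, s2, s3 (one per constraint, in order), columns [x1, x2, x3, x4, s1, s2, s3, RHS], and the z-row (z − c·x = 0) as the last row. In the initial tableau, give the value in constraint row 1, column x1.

Constraint 1 has coefficient 2 on x1.

2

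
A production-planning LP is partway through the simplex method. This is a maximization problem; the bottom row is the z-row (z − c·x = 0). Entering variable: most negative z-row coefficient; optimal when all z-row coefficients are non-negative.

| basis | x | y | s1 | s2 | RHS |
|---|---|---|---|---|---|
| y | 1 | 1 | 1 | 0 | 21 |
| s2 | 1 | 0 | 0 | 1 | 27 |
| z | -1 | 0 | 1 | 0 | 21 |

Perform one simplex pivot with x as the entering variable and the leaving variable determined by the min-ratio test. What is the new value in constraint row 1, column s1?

Ratio test on column x — row 1: 21/1 = 21; row 2: 27/1 = 27. Minimum is 21 at row 1 (y leaves); pivot element 1.
Divide row 1 by 1; eliminate column x from the other rows.
In the new row 1, the s1 entry is the old entry divided by the pivot: 1/1 = 1.

1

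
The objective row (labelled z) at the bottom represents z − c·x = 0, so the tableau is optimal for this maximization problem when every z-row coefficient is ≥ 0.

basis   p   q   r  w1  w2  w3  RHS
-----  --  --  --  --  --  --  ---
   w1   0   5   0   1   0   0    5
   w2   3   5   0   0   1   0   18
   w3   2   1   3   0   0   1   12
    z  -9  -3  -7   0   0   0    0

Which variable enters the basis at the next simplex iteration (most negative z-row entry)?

Negative z-row entries: p: -9, q: -3, r: -7.
The most negative is -9 in column p, so p enters.

p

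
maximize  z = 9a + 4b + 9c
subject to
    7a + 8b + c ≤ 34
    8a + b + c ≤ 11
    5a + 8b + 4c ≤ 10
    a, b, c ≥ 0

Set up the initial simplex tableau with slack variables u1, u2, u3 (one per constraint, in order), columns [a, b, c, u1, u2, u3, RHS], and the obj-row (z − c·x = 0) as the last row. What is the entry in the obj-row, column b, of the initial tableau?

The obj-row carries the negated objective coefficients: the b entry is -4.

-4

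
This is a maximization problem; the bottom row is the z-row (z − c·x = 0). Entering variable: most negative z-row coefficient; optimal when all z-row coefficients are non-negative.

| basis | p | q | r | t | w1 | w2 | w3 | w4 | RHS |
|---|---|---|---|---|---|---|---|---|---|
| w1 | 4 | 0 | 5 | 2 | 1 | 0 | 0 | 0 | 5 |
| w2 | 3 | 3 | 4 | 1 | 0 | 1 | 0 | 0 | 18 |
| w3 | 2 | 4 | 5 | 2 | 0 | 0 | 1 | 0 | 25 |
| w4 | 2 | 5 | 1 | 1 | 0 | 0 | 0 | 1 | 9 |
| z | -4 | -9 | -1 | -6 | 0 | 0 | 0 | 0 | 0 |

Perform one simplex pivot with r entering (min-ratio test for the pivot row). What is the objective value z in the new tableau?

Ratio test on column r — row 1: 5/5 = 1; row 2: 18/4 = 9/2; row 3: 25/5 = 5; row 4: 9/1 = 9. Minimum is 1 at row 1 (w1 leaves); pivot element 5.
Pivot on row 1; the z-row RHS becomes 0 − (-1)·1 = 1.

1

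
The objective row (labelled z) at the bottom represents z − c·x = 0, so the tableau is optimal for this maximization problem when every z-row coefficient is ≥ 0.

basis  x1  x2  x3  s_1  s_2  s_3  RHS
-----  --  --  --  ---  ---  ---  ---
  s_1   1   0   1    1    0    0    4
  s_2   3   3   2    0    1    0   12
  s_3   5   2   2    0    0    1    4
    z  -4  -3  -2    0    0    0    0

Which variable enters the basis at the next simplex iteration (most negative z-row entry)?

Negative z-row entries: x1: -4, x2: -3, x3: -2.
The most negative is -4 in column x1, so x1 enters.

x1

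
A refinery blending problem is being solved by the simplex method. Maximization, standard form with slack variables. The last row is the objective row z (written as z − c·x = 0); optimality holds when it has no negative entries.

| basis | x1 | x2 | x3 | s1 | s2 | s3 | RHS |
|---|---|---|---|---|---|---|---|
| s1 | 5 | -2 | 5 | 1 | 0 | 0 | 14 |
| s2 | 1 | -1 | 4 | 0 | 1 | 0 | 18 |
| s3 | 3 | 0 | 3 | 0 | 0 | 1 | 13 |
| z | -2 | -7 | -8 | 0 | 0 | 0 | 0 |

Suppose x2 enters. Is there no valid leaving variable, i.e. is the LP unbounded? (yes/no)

Every constraint-row entry in column x2 is ≤ 0, so increasing x2 is unbounded.

yes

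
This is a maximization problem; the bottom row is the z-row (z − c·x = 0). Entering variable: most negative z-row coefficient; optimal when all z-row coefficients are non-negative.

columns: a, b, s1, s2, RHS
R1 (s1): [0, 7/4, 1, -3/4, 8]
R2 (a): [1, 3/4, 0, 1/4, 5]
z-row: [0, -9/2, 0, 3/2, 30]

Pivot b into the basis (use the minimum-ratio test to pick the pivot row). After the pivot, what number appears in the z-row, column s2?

-3/7

Ratio test on column b — row 1: 8/(7/4) = 32/7; row 2: 5/(3/4) = 20/3. Minimum is 32/7 at row 1 (s1 leaves); pivot element 7/4.
Divide row 1 by 7/4; eliminate column b from the other rows.
z-row update in column s2: 3/2 − (-9/2)·(-3/7) = -3/7.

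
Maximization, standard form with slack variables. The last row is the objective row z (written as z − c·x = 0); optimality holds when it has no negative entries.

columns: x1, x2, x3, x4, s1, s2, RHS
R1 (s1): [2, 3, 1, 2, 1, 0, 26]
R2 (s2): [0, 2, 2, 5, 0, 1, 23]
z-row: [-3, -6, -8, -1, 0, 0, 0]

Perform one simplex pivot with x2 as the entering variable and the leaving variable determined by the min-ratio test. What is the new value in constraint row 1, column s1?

1/3

Ratio test on column x2 — row 1: 26/3 = 26/3; row 2: 23/2 = 23/2. Minimum is 26/3 at row 1 (s1 leaves); pivot element 3.
Divide row 1 by 3; eliminate column x2 from the other rows.
In the new row 1, the s1 entry is the old entry divided by the pivot: 1/3 = 1/3.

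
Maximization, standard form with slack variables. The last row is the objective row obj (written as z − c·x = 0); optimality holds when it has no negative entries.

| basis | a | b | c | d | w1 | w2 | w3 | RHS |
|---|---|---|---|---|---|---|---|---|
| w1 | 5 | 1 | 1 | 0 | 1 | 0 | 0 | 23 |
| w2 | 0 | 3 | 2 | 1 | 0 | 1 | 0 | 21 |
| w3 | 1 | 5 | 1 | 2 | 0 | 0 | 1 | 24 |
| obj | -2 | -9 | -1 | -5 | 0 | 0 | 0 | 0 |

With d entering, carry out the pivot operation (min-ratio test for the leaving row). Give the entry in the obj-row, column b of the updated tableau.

7/2

Ratio test on column d — row 1: entry 0 ≤ 0; row 2: 21/1 = 21; row 3: 24/2 = 12. Minimum is 12 at row 3 (w3 leaves); pivot element 2.
Divide row 3 by 2; eliminate column d from the other rows.
obj-row update in column b: -9 − (-5)·(5/2) = 7/2.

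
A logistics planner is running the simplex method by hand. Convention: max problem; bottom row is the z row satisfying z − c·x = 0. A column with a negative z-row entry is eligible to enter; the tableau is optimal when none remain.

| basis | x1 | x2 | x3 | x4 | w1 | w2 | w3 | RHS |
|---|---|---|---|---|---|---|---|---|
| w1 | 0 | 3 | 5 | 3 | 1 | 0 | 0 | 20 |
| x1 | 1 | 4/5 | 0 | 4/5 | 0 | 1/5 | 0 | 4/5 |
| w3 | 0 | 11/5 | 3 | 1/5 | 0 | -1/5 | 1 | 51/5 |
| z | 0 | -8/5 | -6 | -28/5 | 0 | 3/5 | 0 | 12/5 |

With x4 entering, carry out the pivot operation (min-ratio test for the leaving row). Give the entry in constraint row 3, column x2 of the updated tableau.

2

Ratio test on column x4 — row 1: 20/3 = 20/3; row 2: (4/5)/(4/5) = 1; row 3: (51/5)/(1/5) = 51. Minimum is 1 at row 2 (x1 leaves); pivot element 4/5.
Divide row 2 by 4/5; eliminate column x4 from the other rows.
Row 3 update in column x2: 11/5 − (1/5)·1 = 2.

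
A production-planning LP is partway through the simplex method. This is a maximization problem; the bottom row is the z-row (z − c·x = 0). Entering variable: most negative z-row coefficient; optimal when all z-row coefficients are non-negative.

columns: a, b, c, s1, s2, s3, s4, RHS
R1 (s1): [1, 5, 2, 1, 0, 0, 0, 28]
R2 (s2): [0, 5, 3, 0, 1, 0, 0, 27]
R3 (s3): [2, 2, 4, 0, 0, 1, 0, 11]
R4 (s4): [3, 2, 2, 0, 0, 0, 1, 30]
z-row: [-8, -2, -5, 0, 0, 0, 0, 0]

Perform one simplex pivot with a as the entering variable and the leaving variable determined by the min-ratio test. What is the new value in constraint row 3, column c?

2

Ratio test on column a — row 1: 28/1 = 28; row 2: entry 0 ≤ 0; row 3: 11/2 = 11/2; row 4: 30/3 = 10. Minimum is 11/2 at row 3 (s3 leaves); pivot element 2.
Divide row 3 by 2; eliminate column a from the other rows.
In the new row 3, the c entry is the old entry divided by the pivot: 4/2 = 2.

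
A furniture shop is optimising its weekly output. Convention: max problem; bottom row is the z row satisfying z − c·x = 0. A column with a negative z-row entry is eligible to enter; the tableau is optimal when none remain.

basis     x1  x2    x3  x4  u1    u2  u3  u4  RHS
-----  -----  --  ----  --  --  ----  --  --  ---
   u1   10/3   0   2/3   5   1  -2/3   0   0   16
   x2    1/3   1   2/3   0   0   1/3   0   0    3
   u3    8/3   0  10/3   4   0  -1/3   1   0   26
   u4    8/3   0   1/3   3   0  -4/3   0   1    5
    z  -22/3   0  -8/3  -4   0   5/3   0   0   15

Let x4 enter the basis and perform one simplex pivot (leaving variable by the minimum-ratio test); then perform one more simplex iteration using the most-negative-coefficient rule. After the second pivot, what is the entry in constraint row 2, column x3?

5/8

Ratio test on column x4 — row 1: 16/5 = 16/5; row 2: entry 0 ≤ 0; row 3: 26/4 = 13/2; row 4: 5/3 = 5/3. Minimum is 5/3 at row 4 (u4 leaves); pivot element 3.
Divide row 4 by 3; eliminate column x4 from the other rows.
Second iteration: most negative z-row entry is -34/9 in column x1, so x1 enters.
Ratio test on column x1 — row 1: entry -10/9 ≤ 0; row 2: 3/(1/3) = 9; row 3: entry -8/9 ≤ 0; row 4: (5/3)/(8/9) = 15/8. Minimum is 15/8 at row 4 (x4 leaves); pivot element 8/9.
Divide row 4 by 8/9; eliminate column x1 from the other rows.
After both pivots, the entry at constraint row 2, column x3 is 5/8.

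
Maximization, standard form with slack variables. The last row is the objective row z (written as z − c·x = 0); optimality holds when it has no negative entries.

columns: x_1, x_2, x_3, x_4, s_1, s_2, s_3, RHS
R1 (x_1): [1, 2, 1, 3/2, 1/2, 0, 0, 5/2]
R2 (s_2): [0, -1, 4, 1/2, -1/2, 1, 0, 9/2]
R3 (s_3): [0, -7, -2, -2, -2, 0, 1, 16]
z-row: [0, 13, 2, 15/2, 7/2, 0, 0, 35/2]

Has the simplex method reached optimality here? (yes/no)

yes

Every z-row coefficient is ≥ 0, so the tableau is optimal.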